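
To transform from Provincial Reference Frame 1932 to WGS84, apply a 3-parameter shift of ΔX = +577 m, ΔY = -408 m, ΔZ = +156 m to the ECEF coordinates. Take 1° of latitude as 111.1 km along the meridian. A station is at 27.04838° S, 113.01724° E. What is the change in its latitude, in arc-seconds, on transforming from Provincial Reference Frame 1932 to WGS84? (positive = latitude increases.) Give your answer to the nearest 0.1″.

Δφ = -4.4″

sin φ = -0.454743, cos φ = 0.890623, sin λ = 0.920387, cos λ = -0.391008.
North component: ΔN = −sin φ cos λ·ΔX − sin φ sin λ·ΔY + cos φ·ΔZ = −(-0.454743)(-0.391008)(577) − (-0.454743)(0.920387)(-408) + (0.890623)(156) = -134.42 m.
1° of latitude spans 111100 m, so Δφ = -134.42 / 111100 × 3600 = -4.356″.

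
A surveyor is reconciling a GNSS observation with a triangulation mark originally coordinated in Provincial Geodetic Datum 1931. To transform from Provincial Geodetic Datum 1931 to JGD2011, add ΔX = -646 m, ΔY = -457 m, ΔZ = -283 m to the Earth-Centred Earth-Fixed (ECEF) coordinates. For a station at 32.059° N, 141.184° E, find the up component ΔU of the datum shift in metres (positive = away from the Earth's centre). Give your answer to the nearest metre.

The local up (radial) axis is (cos φ cos λ, cos φ sin λ, sin φ), giving ΔU = 426.581 − 242.773 − 150.214 = 33.59 m.

ΔU = 34 m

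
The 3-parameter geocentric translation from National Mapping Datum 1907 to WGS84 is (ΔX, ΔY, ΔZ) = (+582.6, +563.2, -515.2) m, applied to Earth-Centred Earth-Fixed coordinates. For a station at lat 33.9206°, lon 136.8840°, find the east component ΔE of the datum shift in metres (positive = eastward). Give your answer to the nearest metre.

ΔE = -809 m

The local east axis at (φ, λ) is (−sin λ, cos λ, 0), so ΔE = −sin(136.8840°)·582.6 + cos(136.8840°)·563.2 = -809.31 m.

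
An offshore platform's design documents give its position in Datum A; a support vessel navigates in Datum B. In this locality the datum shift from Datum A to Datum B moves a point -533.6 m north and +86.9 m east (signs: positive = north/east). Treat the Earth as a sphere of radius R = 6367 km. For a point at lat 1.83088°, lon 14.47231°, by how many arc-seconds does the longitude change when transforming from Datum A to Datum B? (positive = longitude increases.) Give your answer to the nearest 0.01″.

At latitude 1.83088°, cos φ = 0.999489.
One radian of longitude at latitude φ spans R cos φ, so Δλ = ΔE / (R cos φ) = 86.9 / (6367000 × 0.999489) = 1.3655e-05 rad = 2.817″.

Δλ = 2.82″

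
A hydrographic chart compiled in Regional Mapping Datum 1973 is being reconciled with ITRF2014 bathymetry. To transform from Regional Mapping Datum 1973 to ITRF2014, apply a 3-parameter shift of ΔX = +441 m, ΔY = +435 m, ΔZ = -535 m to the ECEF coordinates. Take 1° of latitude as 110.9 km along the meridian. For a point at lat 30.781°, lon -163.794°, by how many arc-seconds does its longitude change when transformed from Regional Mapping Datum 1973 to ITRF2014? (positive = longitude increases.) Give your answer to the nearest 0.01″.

sin φ = 0.511758, cos φ = 0.859130, sin λ = -0.279092, cos λ = -0.960264.
East component: ΔE = −sin λ·ΔX + cos λ·ΔY = −(-0.279092)(441) + (-0.960264)(435) = -294.64 m.
1° of latitude spans 110900 m; at latitude φ, 1° of longitude spans that × cos φ = 95277.5 m, so Δλ = -294.64 / 95277.5 × 3600 = -11.133″.

Δλ = -11.13″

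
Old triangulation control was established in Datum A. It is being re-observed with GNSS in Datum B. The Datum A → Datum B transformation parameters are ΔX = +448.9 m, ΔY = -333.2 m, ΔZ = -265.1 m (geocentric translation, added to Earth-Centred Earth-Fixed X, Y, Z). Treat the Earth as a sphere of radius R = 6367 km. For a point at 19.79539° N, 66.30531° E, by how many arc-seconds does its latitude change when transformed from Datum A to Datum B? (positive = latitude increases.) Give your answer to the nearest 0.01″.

Δφ = -6.71″

sin φ = 0.338662, cos φ = 0.940908, sin λ = 0.915700, cos λ = 0.401863.
North component: ΔN = −sin φ cos λ·ΔX − sin φ sin λ·ΔY + cos φ·ΔZ = −(0.338662)(0.401863)(448.9) − (0.338662)(0.915700)(-333.2) + (0.940908)(-265.1) = -207.20 m.
1° of latitude spans πR/180 = 111125 m, so Δφ = -207.20 / 111125 × 3600 = -6.712″.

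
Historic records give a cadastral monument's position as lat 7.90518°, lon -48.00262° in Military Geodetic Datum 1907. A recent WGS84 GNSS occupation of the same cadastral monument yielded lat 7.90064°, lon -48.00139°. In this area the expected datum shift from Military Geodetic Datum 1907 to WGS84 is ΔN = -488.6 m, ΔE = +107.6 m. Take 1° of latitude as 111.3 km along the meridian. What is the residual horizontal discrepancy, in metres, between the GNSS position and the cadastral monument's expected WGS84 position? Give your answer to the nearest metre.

33 m

Observed coordinate differences: Δφ = -0.00454°, Δλ = +0.00123°.
Converting to metres (1° lat = 111300 m, cos φ = 0.990497): observed ΔN = -505.3 m, observed ΔE = 135.6 m.
Subtracting the expected shift leaves a residual of -505.3 − (-488.6) = -16.7 m north and 135.6 − (107.6) = 28.0 m east.
Residual distance = √((-16.7)² + 28.0²) = 32.6 m.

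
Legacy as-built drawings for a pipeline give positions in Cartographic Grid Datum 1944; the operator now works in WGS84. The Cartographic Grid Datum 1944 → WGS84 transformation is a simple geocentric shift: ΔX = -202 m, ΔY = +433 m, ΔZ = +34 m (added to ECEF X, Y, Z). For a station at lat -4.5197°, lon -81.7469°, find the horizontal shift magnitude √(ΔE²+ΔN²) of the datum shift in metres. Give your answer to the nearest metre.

138 m

The local east axis at (φ, λ) is (−sin λ, cos λ, 0), so ΔE = −sin(-81.7469°)·(-202) + cos(-81.7469°)·433 = -137.75 m.
The local north axis is (−sin φ cos λ, −sin φ sin λ, cos φ), giving ΔN = -2.285 − 33.768 + 33.894 = -2.16 m.
Horizontal magnitude = √(ΔE² + ΔN²) = √((-137.75)² + (-2.16)²) = 137.77 m.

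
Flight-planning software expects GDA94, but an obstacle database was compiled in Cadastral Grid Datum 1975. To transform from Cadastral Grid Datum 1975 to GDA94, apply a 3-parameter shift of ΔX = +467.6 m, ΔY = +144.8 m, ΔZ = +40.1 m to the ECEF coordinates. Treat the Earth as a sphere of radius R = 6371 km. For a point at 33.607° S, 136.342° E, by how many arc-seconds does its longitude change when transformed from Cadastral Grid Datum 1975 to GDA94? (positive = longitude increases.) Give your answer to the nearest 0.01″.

Δλ = -16.62″

sin φ = -0.553493, cos φ = 0.832854, sin λ = 0.690352, cos λ = -0.723473.
East component: ΔE = −sin λ·ΔX + cos λ·ΔY = −(0.690352)(467.6) + (-0.723473)(144.8) = -427.57 m.
1° of latitude spans πR/180 = 111195 m; at latitude φ, 1° of longitude spans that × cos φ = 92609.1 m, so Δλ = -427.57 / 92609.1 × 3600 = -16.621″.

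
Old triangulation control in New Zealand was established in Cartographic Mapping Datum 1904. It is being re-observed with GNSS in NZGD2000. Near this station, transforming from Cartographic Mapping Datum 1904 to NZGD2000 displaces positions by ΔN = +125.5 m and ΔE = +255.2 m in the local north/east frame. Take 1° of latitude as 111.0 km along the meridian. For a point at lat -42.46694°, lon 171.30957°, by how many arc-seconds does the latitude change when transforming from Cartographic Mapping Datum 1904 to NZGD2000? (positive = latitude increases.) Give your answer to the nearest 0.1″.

Δφ = 4.1″

1° of latitude = 111.0 km, so Δφ = 125.5 / 111000 = 0.0011306° = 4.070″.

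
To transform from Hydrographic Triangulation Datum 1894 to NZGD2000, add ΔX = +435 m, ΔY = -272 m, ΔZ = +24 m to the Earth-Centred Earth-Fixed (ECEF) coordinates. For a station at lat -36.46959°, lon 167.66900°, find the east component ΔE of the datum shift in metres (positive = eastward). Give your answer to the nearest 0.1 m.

The local east axis at (φ, λ) is (−sin λ, cos λ, 0), so ΔE = −sin(167.66900°)·435 + cos(167.66900°)·(-272) = 172.83 m.

ΔE = 172.8 m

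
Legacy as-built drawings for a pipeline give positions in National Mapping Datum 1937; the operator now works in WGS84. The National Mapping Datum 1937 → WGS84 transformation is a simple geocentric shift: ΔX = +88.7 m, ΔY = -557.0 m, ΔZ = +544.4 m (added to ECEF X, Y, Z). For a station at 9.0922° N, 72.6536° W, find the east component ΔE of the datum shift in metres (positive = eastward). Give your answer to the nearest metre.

ΔE = -81 m

The local east axis at (φ, λ) is (−sin λ, cos λ, 0), so ΔE = −sin(-72.6536°)·88.7 + cos(-72.6536°)·(-557.0) = -81.40 m.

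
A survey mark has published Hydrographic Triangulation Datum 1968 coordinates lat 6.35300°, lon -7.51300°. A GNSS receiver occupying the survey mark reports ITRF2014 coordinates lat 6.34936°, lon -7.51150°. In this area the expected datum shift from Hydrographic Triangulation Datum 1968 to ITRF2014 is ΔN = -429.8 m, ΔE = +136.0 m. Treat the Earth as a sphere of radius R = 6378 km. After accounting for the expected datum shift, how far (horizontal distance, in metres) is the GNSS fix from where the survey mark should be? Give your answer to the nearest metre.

39 m

Observed coordinate differences: Δφ = -0.00364°, Δλ = +0.00150°.
Converting to metres (1° lat = 111317 m, cos φ = 0.993859): observed ΔN = -405.2 m, observed ΔE = 166.0 m.
Subtracting the expected shift leaves a residual of -405.2 − (-429.8) = 24.6 m north and 166.0 − (136.0) = 30.0 m east.
Residual distance = √(24.6² + 30.0²) = 38.8 m.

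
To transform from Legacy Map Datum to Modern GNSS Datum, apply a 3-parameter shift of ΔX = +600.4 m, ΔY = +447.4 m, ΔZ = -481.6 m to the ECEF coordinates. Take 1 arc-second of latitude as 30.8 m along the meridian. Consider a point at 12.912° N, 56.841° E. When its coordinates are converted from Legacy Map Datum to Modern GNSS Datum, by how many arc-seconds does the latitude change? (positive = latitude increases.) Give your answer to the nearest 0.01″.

sin φ = 0.223454, cos φ = 0.974714, sin λ = 0.837156, cos λ = 0.546964.
North component: ΔN = −sin φ cos λ·ΔX − sin φ sin λ·ΔY + cos φ·ΔZ = −(0.223454)(0.546964)(600.4) − (0.223454)(0.837156)(447.4) + (0.974714)(-481.6) = -626.50 m.
1° of latitude spans 3600 × 30.80 = 110880 m, so Δφ = -626.50 / 110880 × 3600 = -20.341″.

Δφ = -20.34″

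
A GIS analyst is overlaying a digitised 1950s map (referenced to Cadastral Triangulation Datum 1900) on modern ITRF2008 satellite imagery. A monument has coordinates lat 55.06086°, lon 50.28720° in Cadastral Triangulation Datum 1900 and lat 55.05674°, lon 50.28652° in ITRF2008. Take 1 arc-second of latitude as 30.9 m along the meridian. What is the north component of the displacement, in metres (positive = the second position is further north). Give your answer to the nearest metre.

Δφ = 55.05674° − 55.06086° = -0.00412°; Δλ = 50.28652° − 50.28720° = -0.00068°.
1° of latitude = 3600 × 30.90 = 111240 m.
ΔN = Δφ × 111240 = -458.3 m; ΔE = Δλ × 111240 × cos(55.06086°) = -0.00068 × 111240 × 0.572706 = -43.3 m.

ΔN = -458 m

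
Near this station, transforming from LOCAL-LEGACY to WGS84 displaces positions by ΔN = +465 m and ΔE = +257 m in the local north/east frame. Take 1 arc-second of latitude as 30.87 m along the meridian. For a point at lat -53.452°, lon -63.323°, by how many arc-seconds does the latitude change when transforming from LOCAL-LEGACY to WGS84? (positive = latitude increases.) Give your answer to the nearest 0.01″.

Δφ = 15.06″

1″ of latitude = 30.87 m, so Δφ = 465.0 / 30.87 = 15.063″.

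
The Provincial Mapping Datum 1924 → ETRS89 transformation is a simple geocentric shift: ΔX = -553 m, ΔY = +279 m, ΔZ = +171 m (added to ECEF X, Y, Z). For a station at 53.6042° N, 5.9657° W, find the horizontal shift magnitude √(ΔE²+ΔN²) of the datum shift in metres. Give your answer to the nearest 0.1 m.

608.7 m

The local east axis at (φ, λ) is (−sin λ, cos λ, 0), so ΔE = −sin(-5.9657°)·(-553) + cos(-5.9657°)·279 = 220.01 m.
The local north axis is (−sin φ cos λ, −sin φ sin λ, cos φ), giving ΔN = 442.720 + 23.341 + 101.465 = 567.53 m.
Horizontal magnitude = √(ΔE² + ΔN²) = √(220.01² + 567.53²) = 608.68 m.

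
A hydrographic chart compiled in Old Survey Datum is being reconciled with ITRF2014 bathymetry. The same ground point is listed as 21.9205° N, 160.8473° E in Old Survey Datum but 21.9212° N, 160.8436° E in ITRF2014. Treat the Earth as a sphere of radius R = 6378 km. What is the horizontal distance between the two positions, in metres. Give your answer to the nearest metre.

Δφ = 21.9212° − 21.9205° = +0.0007°; Δλ = 160.8436° − 160.8473° = -0.0037°.
1° along a meridian = πR/180 = 111317 m.
ΔN = Δφ × 111317 = 77.9 m; ΔE = Δλ × 111317 × cos(21.9205°) = -0.0037 × 111317 × 0.927703 = -382.1 m.
Distance = √(ΔE² + ΔN²) = √((-382.1)² + 77.9²) = 390.0 m.

390 m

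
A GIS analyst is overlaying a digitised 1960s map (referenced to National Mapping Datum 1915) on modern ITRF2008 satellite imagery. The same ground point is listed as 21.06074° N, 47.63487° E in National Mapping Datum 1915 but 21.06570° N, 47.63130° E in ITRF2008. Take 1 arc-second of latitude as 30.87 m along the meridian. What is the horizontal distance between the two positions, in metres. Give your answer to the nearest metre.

Δφ = 21.06570° − 21.06074° = +0.00496°; Δλ = 47.63130° − 47.63487° = -0.00357°.
1° of latitude = 3600 × 30.87 = 111132 m.
ΔN = Δφ × 111132 = 551.2 m; ΔE = Δλ × 111132 × cos(21.06074°) = -0.00357 × 111132 × 0.933200 = -370.2 m.
Distance = √(ΔE² + ΔN²) = √((-370.2)² + 551.2²) = 664.0 m.

664 m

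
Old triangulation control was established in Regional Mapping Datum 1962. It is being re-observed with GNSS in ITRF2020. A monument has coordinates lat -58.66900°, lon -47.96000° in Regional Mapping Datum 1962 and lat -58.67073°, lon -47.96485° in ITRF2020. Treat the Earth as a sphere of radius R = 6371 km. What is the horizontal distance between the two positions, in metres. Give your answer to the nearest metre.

Δφ = -58.67073° − -58.66900° = -0.00173°; Δλ = -47.96485° − -47.96000° = -0.00485°.
1° along a meridian = πR/180 = 111195 m.
ΔN = Δφ × 111195 = -192.4 m; ΔE = Δλ × 111195 × cos(-58.66900°) = -0.00485 × 111195 × 0.519981 = -280.4 m.
Distance = √(ΔE² + ΔN²) = √((-280.4)² + (-192.4)²) = 340.1 m.

340 m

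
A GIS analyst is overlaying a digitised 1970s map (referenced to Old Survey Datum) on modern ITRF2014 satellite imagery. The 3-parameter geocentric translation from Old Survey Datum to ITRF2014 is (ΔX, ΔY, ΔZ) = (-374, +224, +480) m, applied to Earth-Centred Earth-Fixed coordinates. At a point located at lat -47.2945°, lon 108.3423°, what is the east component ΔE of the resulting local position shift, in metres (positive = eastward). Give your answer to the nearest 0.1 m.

At φ = -47.2945°, λ = 108.3423°: sin φ = -0.734849, cos φ = 0.678230, sin λ = 0.949193, cos λ = -0.314693.
ΔE = −sin λ·ΔX + cos λ·ΔY = −(0.949193)·(-374) + (-0.314693)·(224) = 284.51 m.

ΔE = 284.5 m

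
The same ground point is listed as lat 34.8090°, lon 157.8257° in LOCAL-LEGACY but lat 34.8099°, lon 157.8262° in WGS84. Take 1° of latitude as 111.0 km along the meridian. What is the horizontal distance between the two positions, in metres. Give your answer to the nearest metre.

Δφ = 34.8099° − 34.8090° = +0.0009°; Δλ = 157.8262° − 157.8257° = +0.0005°.
ΔN = Δφ × 111000 = 99.9 m; ΔE = Δλ × 111000 × cos(34.8090°) = +0.0005 × 111000 × 0.821060 = 45.6 m.
Distance = √(ΔE² + ΔN²) = √(45.6² + 99.9²) = 109.8 m.

110 m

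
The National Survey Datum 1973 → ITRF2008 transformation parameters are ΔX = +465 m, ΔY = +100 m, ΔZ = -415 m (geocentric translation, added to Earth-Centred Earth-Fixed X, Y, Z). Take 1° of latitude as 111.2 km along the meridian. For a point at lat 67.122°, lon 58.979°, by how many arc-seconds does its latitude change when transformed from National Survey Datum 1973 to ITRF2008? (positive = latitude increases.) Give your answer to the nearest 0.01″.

sin φ = 0.921335, cos φ = 0.388770, sin λ = 0.856978, cos λ = 0.515352.
North component: ΔN = −sin φ cos λ·ΔX − sin φ sin λ·ΔY + cos φ·ΔZ = −(0.921335)(0.515352)(465) − (0.921335)(0.856978)(100) + (0.388770)(-415) = -461.08 m.
1° of latitude spans 111200 m, so Δφ = -461.08 / 111200 × 3600 = -14.927″.

Δφ = -14.93″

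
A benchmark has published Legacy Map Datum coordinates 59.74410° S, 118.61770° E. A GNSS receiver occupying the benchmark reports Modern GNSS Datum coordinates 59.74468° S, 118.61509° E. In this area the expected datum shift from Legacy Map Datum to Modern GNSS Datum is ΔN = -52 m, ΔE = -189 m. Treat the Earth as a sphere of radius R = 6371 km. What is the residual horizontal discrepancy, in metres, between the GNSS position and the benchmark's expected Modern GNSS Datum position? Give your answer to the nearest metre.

Observed coordinate differences: Δφ = -0.00058°, Δλ = -0.00261°.
Converting to metres (1° lat = 111195 m, cos φ = 0.503863): observed ΔN = -64.5 m, observed ΔE = -146.2 m.
Subtracting the expected shift leaves a residual of -64.5 − (-52) = -12.5 m north and -146.2 − (-189) = 42.8 m east.
Residual distance = √((-12.5)² + 42.8²) = 44.6 m.

45 m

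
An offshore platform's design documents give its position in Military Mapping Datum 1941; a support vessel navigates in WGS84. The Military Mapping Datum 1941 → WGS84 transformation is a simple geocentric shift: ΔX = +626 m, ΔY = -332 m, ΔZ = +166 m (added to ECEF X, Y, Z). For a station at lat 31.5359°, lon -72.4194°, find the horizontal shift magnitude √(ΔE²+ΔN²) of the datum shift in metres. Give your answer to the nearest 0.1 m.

At φ = 31.5359°, λ = -72.4194°: sin φ = 0.523033, cos φ = 0.852313, sin λ = -0.953293, cos λ = 0.302047.
ΔE = −sin λ·ΔX + cos λ·ΔY = −(-0.953293)·(626) + (0.302047)·(-332) = 496.48 m.
ΔN = −sin φ cos λ·ΔX − sin φ sin λ·ΔY + cos φ·ΔZ = −(0.523033)(0.302047)(626) − (0.523033)(-0.953293)(-332) + (0.852313)(166) = -122.95 m.
Horizontal magnitude = √(ΔE² + ΔN²) = √(496.48² + (-122.95)²) = 511.48 m.

511.5 m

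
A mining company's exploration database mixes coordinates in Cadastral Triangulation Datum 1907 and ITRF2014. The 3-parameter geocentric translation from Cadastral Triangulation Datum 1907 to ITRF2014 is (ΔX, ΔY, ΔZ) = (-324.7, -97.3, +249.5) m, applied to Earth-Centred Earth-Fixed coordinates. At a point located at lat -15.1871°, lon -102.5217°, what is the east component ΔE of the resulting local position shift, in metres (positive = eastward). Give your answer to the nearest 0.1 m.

ΔE = -295.9 m

At φ = -15.1871°, λ = -102.5217°: sin φ = -0.261972, cos φ = 0.965076, sin λ = -0.976214, cos λ = -0.216809.
ΔE = −sin λ·ΔX + cos λ·ΔY = −(-0.976214)·(-324.7) + (-0.216809)·(-97.3) = -295.88 m.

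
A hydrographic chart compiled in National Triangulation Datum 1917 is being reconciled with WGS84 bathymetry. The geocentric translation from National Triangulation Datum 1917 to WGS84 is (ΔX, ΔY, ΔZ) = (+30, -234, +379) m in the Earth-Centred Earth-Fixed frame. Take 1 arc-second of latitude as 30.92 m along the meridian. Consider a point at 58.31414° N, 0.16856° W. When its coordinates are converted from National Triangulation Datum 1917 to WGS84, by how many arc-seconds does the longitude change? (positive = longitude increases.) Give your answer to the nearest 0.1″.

Δλ = -14.4″

sin φ = 0.850941, cos φ = 0.525262, sin λ = -0.002942, cos λ = 0.999996.
East component: ΔE = −sin λ·ΔX + cos λ·ΔY = −(-0.002942)(30) + (0.999996)(-234) = -233.91 m.
1° of latitude spans 3600 × 30.92 = 111312 m; at latitude φ, 1° of longitude spans that × cos φ = 58467.9 m, so Δλ = -233.91 / 58467.9 × 3600 = -14.402″.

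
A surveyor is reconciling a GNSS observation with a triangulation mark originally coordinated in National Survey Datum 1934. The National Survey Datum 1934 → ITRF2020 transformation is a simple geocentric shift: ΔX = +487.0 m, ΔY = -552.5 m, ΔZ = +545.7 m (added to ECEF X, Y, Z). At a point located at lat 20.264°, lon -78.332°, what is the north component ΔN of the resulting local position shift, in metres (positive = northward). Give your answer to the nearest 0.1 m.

ΔN = 290.4 m

At φ = 20.264°, λ = -78.332°: sin φ = 0.346346, cos φ = 0.938107, sin λ = -0.979336, cos λ = 0.202240.
ΔN = −sin φ cos λ·ΔX − sin φ sin λ·ΔY + cos φ·ΔZ = −(0.346346)(0.202240)(487.0) − (0.346346)(-0.979336)(-552.5) + (0.938107)(545.7) = 290.41 m.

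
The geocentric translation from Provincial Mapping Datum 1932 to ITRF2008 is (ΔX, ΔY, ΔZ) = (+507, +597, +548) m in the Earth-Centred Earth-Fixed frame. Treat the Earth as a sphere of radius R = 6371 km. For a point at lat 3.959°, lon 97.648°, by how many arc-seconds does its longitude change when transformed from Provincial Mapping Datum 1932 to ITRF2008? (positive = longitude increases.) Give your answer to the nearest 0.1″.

sin φ = 0.069043, cos φ = 0.997614, sin λ = 0.991104, cos λ = -0.133087.
East component: ΔE = −sin λ·ΔX + cos λ·ΔY = −(0.991104)(507) + (-0.133087)(597) = -581.94 m.
1° of latitude spans πR/180 = 111195 m; at latitude φ, 1° of longitude spans that × cos φ = 110929.6 m, so Δλ = -581.94 / 110929.6 × 3600 = -18.886″.

Δλ = -18.9″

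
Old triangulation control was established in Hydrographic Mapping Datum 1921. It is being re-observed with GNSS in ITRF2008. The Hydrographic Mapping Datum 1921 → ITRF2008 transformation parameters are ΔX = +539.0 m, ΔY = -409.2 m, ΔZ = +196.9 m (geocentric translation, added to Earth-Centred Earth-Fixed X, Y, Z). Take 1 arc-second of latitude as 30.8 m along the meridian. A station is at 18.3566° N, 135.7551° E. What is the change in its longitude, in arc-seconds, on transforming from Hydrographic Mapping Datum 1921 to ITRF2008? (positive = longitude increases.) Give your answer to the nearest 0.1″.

Δλ = -2.8″

sin φ = 0.314930, cos φ = 0.949115, sin λ = 0.697727, cos λ = -0.716364.
East component: ΔE = −sin λ·ΔX + cos λ·ΔY = −(0.697727)(539.0) + (-0.716364)(-409.2) = -82.94 m.
1° of latitude spans 3600 × 30.80 = 110880 m; at latitude φ, 1° of longitude spans that × cos φ = 105237.9 m, so Δλ = -82.94 / 105237.9 × 3600 = -2.837″.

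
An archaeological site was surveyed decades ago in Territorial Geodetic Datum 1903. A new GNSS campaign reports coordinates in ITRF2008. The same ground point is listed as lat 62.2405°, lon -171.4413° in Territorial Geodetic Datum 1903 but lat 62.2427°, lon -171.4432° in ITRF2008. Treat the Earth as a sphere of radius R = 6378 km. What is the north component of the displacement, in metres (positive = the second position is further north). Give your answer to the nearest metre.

ΔN = 245 m

Δφ = 62.2427° − 62.2405° = +0.0022°; Δλ = -171.4432° − -171.4413° = -0.0019°.
1° along a meridian = πR/180 = 111317 m.
ΔN = Δφ × 111317 = 244.9 m; ΔE = Δλ × 111317 × cos(62.2405°) = -0.0019 × 111317 × 0.465761 = -98.5 m.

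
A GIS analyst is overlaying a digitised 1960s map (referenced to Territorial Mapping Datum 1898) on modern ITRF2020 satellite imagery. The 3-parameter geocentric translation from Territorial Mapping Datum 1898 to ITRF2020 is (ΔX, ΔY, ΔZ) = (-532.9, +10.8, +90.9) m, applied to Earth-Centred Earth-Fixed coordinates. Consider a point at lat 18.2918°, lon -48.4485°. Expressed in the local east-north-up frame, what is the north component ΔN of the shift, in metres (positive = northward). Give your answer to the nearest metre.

ΔN = 200 m

The local north axis is (−sin φ cos λ, −sin φ sin λ, cos φ), giving ΔN = 110.939 + 2.537 + 86.307 = 199.78 m.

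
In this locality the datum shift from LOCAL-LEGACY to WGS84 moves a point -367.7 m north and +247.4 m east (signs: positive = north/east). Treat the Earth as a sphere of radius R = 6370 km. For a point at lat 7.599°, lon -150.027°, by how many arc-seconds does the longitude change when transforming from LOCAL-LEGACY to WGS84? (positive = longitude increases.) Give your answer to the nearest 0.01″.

Δλ = 8.08″

At latitude 7.599°, cos φ = 0.991218.
One radian of longitude at latitude φ spans R cos φ, so Δλ = ΔE / (R cos φ) = 247.4 / (6370000 × 0.991218) = 3.9182e-05 rad = 8.082″.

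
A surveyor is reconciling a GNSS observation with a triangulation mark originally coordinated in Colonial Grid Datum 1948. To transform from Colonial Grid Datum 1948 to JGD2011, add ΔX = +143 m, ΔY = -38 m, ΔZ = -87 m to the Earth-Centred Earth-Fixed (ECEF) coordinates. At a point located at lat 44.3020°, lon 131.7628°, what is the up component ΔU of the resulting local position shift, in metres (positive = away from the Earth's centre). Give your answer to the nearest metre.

ΔU = -149 m

At φ = 44.3020°, λ = 131.7628°: sin φ = 0.698440, cos φ = 0.715668, sin λ = 0.745909, cos λ = -0.666048.
ΔU = cos φ cos λ·ΔX + cos φ sin λ·ΔY + sin φ·ΔZ = (0.715668)(-0.666048)(143) + (0.715668)(0.745909)(-38) + (0.698440)(-87) = -149.21 m.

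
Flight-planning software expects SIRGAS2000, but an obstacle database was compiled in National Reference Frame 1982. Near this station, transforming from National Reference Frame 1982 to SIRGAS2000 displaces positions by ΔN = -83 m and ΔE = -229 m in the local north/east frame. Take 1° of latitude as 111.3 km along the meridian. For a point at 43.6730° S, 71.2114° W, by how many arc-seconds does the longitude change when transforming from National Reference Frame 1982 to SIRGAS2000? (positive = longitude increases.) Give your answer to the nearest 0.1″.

Δλ = -10.2″

At latitude -43.6730°, cos φ = 0.723293.
1° of longitude at this latitude = 111.3 × cos φ = 80.50 km, so Δλ = -229.0 / 80502.5 = -0.0028446° = -10.241″.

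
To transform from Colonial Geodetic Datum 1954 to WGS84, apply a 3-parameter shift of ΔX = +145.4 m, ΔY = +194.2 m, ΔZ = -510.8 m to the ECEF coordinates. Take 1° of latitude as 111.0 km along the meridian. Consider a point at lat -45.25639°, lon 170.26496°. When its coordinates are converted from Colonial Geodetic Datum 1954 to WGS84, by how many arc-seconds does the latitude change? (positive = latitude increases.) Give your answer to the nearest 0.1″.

Δφ = -14.2″

sin φ = -0.710264, cos φ = 0.703936, sin λ = 0.169092, cos λ = -0.985600.
North component: ΔN = −sin φ cos λ·ΔX − sin φ sin λ·ΔY + cos φ·ΔZ = −(-0.710264)(-0.985600)(145.4) − (-0.710264)(0.169092)(194.2) + (0.703936)(-510.8) = -438.03 m.
1° of latitude spans 111000 m, so Δφ = -438.03 / 111000 × 3600 = -14.206″.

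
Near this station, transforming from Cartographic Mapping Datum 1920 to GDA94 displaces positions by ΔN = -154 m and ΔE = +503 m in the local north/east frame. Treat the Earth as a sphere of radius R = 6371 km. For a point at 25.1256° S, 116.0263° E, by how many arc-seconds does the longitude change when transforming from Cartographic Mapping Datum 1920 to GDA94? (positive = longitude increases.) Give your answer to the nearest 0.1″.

Δλ = 18.0″

At latitude -25.1256°, cos φ = 0.905379.
One radian of longitude at latitude φ spans R cos φ, so Δλ = ΔE / (R cos φ) = 503.0 / (6371000 × 0.905379) = 8.7203e-05 rad = 17.987″.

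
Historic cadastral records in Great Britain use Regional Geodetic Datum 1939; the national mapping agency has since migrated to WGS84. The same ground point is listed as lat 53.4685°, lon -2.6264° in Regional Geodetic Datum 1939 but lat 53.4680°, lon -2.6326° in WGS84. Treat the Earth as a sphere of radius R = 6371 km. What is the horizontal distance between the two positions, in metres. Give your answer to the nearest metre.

Δφ = 53.4680° − 53.4685° = -0.0005°; Δλ = -2.6326° − -2.6264° = -0.0062°.
1° along a meridian = πR/180 = 111195 m.
ΔN = Δφ × 111195 = -55.6 m; ΔE = Δλ × 111195 × cos(53.4685°) = -0.0062 × 111195 × 0.595265 = -410.4 m.
Distance = √(ΔE² + ΔN²) = √((-410.4)² + (-55.6)²) = 414.1 m.

414 m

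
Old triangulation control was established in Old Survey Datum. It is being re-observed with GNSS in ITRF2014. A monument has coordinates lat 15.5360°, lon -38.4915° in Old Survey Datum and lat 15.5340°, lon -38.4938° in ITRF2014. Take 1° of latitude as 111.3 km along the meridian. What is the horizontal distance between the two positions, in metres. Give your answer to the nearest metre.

Δφ = 15.5340° − 15.5360° = -0.0020°; Δλ = -38.4938° − -38.4915° = -0.0023°.
ΔN = Δφ × 111300 = -222.6 m; ΔE = Δλ × 111300 × cos(15.5360°) = -0.0023 × 111300 × 0.963462 = -246.6 m.
Distance = √(ΔE² + ΔN²) = √((-246.6)² + (-222.6)²) = 332.2 m.

332 m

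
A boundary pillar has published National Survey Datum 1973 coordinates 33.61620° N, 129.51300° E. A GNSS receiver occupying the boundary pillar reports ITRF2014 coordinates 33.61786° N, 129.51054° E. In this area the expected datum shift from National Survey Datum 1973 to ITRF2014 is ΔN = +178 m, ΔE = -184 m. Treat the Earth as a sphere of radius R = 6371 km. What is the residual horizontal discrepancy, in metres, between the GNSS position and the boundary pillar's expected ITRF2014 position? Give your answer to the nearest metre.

44 m

Observed coordinate differences: Δφ = +0.00166°, Δλ = -0.00246°.
Converting to metres (1° lat = 111195 m, cos φ = 0.832765): observed ΔN = 184.6 m, observed ΔE = -227.8 m.
Subtracting the expected shift leaves a residual of 184.6 − (178) = 6.6 m north and -227.8 − (-184) = -43.8 m east.
Residual distance = √(6.6² + (-43.8)²) = 44.3 m.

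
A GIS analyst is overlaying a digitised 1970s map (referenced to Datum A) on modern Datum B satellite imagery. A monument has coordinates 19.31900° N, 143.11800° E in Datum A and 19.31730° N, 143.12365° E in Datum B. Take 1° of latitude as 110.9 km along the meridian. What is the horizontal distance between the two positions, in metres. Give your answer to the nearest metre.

621 m

Δφ = 19.31730° − 19.31900° = -0.00170°; Δλ = 143.12365° − 143.11800° = +0.00565°.
ΔN = Δφ × 110900 = -188.5 m; ΔE = Δλ × 110900 × cos(19.31900°) = +0.00565 × 110900 × 0.943691 = 591.3 m.
Distance = √(ΔE² + ΔN²) = √(591.3² + (-188.5)²) = 620.6 m.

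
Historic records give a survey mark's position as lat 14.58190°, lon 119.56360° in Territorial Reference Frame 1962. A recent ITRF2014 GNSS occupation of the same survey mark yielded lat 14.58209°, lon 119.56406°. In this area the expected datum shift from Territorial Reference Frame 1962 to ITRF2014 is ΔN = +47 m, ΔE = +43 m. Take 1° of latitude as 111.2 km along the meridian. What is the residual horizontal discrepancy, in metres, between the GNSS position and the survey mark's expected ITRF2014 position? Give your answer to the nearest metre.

27 m

Observed coordinate differences: Δφ = +0.00019°, Δλ = +0.00046°.
Converting to metres (1° lat = 111200 m, cos φ = 0.967789): observed ΔN = 21.1 m, observed ΔE = 49.5 m.
Subtracting the expected shift leaves a residual of 21.1 − (47) = -25.9 m north and 49.5 − (43) = 6.5 m east.
Residual distance = √((-25.9)² + 6.5²) = 26.7 m.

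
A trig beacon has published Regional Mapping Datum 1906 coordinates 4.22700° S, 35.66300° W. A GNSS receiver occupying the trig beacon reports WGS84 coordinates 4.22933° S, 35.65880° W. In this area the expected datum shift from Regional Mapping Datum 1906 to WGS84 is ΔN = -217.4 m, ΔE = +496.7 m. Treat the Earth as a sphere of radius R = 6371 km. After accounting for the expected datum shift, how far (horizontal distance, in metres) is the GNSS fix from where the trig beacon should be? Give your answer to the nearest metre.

52 m

Observed coordinate differences: Δφ = -0.00233°, Δλ = +0.00420°.
Converting to metres (1° lat = 111195 m, cos φ = 0.997280): observed ΔN = -259.1 m, observed ΔE = 465.7 m.
Subtracting the expected shift leaves a residual of -259.1 − (-217.4) = -41.7 m north and 465.7 − (496.7) = -31.0 m east.
Residual distance = √((-41.7)² + (-31.0)²) = 51.9 m.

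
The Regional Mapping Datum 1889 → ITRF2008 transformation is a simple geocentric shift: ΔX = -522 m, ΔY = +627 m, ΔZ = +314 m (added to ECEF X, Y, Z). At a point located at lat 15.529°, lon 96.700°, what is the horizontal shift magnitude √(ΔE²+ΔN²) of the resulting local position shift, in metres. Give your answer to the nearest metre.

The local east axis at (φ, λ) is (−sin λ, cos λ, 0), so ΔE = −sin(96.700°)·(-522) + cos(96.700°)·627 = 445.28 m.
The local north axis is (−sin φ cos λ, −sin φ sin λ, cos φ), giving ΔN = -16.305 − 166.718 + 302.537 = 119.51 m.
Horizontal magnitude = √(ΔE² + ΔN²) = √(445.28² + 119.51²) = 461.04 m.

461 m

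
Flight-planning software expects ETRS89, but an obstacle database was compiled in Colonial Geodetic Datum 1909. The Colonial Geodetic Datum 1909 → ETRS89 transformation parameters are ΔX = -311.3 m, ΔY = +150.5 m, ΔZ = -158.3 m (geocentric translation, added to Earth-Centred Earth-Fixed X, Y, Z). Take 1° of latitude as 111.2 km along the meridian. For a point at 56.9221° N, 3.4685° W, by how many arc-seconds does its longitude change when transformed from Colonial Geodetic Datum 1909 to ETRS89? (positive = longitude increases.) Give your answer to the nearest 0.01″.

sin φ = 0.837929, cos φ = 0.545779, sin λ = -0.060500, cos λ = 0.998168.
East component: ΔE = −sin λ·ΔX + cos λ·ΔY = −(-0.060500)(-311.3) + (0.998168)(150.5) = 131.39 m.
1° of latitude spans 111200 m; at latitude φ, 1° of longitude spans that × cos φ = 60690.6 m, so Δλ = 131.39 / 60690.6 × 3600 = 7.794″.

Δλ = 7.79″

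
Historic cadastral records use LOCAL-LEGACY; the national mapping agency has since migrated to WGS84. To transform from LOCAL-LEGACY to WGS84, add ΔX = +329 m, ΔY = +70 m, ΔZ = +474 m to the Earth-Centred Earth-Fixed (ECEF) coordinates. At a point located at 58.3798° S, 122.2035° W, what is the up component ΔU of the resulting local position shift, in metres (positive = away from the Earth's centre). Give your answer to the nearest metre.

ΔU = -527 m

The local up (radial) axis is (cos φ cos λ, cos φ sin λ, sin φ), giving ΔU = -91.925 − 31.054 − 403.631 = -526.61 m.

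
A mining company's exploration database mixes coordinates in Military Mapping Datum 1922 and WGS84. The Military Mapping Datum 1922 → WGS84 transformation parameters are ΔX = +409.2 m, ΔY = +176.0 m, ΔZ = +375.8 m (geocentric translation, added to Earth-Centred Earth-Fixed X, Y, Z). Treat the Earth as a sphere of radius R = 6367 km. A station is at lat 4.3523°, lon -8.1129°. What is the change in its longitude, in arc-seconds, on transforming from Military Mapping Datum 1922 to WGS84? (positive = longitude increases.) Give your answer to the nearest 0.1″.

sin φ = 0.075889, cos φ = 0.997116, sin λ = -0.141124, cos λ = 0.989992.
East component: ΔE = −sin λ·ΔX + cos λ·ΔY = −(-0.141124)(409.2) + (0.989992)(176.0) = 231.99 m.
1° of latitude spans πR/180 = 111125 m; at latitude φ, 1° of longitude spans that × cos φ = 110804.7 m, so Δλ = 231.99 / 110804.7 × 3600 = 7.537″.

Δλ = 7.5″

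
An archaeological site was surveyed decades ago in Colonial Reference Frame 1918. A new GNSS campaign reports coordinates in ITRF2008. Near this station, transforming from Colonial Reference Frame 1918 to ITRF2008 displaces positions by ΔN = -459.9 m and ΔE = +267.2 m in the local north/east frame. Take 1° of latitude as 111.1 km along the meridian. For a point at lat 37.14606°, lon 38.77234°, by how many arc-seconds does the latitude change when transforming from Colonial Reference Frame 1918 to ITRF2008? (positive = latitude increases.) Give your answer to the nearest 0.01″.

1° of latitude = 111.1 km, so Δφ = -459.9 / 111100 = -0.0041395° = -14.902″.

Δφ = -14.90″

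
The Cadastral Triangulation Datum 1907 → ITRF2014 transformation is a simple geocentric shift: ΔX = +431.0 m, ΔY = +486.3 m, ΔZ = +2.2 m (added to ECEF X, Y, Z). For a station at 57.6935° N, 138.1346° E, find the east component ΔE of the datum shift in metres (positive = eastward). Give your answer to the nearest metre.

At φ = 57.6935°, λ = 138.1346°: sin φ = 0.845201, cos φ = 0.534448, sin λ = 0.667383, cos λ = -0.744715.
ΔE = −sin λ·ΔX + cos λ·ΔY = −(0.667383)·(431.0) + (-0.744715)·(486.3) = -649.80 m.

ΔE = -650 m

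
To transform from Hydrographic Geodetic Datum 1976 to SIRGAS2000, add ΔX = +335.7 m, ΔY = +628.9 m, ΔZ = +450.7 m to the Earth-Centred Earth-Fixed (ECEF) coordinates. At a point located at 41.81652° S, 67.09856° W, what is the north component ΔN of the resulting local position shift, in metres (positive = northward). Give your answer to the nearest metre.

At φ = -41.81652°, λ = -67.09856°: sin φ = -0.666747, cos φ = 0.745284, sin λ = -0.921176, cos λ = 0.389147.
ΔN = −sin φ cos λ·ΔX − sin φ sin λ·ΔY + cos φ·ΔZ = −(-0.666747)(0.389147)(335.7) − (-0.666747)(-0.921176)(628.9) + (0.745284)(450.7) = 36.74 m.

ΔN = 37 m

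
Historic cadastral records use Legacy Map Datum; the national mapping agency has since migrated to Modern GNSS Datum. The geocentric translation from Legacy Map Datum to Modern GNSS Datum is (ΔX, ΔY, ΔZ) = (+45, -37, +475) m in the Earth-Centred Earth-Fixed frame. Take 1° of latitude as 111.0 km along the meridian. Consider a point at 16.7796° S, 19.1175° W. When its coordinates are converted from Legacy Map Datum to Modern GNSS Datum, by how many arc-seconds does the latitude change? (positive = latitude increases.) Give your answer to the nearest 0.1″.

sin φ = -0.288691, cos φ = 0.957422, sin λ = -0.327507, cos λ = 0.944849.
North component: ΔN = −sin φ cos λ·ΔX − sin φ sin λ·ΔY + cos φ·ΔZ = −(-0.288691)(0.944849)(45) − (-0.288691)(-0.327507)(-37) + (0.957422)(475) = 470.55 m.
1° of latitude spans 111000 m, so Δφ = 470.55 / 111000 × 3600 = 15.261″.

Δφ = 15.3″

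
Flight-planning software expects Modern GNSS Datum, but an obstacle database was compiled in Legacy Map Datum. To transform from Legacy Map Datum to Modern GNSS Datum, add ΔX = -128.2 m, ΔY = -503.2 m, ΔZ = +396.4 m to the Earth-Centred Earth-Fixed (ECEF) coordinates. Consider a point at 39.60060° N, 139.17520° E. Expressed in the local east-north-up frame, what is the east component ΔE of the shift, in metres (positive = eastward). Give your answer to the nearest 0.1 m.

At φ = 39.60060°, λ = 139.17520°: sin φ = 0.637432, cos φ = 0.770507, sin λ = 0.653748, cos λ = -0.756712.
ΔE = −sin λ·ΔX + cos λ·ΔY = −(0.653748)·(-128.2) + (-0.756712)·(-503.2) = 464.59 m.

ΔE = 464.6 m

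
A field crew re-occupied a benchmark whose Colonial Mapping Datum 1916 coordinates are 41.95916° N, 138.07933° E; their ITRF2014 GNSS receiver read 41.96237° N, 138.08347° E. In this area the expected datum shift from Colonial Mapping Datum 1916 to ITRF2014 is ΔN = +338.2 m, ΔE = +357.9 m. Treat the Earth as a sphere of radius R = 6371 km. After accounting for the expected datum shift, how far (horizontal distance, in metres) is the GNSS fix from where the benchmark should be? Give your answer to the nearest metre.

24 m

Observed coordinate differences: Δφ = +0.00321°, Δλ = +0.00414°.
Converting to metres (1° lat = 111195 m, cos φ = 0.743622): observed ΔN = 356.9 m, observed ΔE = 342.3 m.
Subtracting the expected shift leaves a residual of 356.9 − (338.2) = 18.7 m north and 342.3 − (357.9) = -15.6 m east.
Residual distance = √(18.7² + (-15.6)²) = 24.4 m.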